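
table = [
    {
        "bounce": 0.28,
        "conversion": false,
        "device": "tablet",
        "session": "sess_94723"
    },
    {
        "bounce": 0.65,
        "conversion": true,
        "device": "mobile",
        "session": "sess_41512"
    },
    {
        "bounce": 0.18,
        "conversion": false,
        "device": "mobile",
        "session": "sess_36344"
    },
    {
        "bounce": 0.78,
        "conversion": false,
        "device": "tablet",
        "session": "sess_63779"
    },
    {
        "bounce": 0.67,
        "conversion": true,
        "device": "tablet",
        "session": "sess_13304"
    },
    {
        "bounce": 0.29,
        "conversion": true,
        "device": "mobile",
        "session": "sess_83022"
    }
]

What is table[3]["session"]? "sess_63779"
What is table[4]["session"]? "sess_13304"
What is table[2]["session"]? "sess_36344"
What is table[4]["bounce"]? 0.67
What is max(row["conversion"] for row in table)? True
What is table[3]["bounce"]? 0.78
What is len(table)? 6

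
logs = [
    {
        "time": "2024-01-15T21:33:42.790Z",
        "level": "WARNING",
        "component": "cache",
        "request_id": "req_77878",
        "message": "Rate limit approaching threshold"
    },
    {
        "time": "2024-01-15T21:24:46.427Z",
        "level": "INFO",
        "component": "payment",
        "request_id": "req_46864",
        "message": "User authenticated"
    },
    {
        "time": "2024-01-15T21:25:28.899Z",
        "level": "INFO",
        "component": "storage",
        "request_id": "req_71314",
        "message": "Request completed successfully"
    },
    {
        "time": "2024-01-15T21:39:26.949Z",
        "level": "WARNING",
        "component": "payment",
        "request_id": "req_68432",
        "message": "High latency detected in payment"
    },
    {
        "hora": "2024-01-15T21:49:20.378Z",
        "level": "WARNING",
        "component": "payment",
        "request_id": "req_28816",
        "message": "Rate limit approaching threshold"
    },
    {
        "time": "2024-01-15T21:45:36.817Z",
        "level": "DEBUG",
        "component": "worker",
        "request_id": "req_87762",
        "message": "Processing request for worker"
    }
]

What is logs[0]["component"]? "cache"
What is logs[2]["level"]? "INFO"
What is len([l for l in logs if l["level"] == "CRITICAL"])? 0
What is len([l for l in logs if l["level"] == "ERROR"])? 0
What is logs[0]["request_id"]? "req_77878"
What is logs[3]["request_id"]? "req_68432"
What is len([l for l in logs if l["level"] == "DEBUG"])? 1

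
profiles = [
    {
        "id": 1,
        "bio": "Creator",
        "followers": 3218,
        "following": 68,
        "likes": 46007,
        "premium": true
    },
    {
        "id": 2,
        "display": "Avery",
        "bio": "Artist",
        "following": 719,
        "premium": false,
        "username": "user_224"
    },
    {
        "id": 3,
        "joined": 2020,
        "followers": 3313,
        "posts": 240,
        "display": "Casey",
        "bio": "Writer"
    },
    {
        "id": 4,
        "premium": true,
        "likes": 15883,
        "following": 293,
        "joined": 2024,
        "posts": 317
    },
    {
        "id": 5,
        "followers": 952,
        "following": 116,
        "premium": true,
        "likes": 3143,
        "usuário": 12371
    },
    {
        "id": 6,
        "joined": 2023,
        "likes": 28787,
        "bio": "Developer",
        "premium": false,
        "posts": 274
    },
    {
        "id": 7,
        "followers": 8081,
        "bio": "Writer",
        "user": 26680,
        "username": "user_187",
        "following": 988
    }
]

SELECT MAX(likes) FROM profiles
46007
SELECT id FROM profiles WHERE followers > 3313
[7]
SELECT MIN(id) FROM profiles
1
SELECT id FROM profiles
[1, 2, 3, 4, 5, 6, 7]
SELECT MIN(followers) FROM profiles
952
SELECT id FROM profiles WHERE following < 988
[1, 2, 4, 5]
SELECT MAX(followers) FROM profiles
8081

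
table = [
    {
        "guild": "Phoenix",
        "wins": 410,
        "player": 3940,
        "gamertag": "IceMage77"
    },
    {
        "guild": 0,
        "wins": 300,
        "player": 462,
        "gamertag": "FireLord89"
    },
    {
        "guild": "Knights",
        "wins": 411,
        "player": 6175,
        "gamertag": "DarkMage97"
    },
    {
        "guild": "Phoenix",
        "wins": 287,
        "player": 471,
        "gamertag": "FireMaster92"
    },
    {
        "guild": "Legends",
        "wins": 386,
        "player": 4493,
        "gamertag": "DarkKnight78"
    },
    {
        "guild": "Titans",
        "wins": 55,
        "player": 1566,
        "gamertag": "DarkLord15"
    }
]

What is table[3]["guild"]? "Phoenix"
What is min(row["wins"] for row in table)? 55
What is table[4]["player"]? 4493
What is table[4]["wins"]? 386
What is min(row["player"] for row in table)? 462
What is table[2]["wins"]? 411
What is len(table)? 6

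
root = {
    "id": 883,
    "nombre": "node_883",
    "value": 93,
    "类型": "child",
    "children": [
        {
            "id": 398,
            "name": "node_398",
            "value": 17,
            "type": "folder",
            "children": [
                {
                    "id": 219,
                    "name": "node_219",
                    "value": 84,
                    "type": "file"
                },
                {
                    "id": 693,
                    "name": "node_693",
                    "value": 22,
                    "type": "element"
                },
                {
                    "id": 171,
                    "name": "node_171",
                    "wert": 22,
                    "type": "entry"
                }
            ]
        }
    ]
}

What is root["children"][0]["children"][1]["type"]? "element"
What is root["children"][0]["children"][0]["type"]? "file"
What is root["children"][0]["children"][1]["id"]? 693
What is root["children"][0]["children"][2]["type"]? "entry"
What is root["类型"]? "child"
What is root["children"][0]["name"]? "node_398"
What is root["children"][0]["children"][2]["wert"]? 22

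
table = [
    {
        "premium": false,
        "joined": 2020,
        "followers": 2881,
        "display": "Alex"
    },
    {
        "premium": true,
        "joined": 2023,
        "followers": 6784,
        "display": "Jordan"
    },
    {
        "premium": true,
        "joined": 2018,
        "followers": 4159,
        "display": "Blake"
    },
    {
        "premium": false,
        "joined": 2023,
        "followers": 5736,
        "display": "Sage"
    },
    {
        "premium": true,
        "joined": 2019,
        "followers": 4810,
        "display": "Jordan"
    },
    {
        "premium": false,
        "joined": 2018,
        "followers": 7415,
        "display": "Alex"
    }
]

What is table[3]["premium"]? False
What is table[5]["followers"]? 7415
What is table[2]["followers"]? 4159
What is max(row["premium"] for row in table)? True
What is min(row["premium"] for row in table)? False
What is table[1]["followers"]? 6784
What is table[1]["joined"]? 2023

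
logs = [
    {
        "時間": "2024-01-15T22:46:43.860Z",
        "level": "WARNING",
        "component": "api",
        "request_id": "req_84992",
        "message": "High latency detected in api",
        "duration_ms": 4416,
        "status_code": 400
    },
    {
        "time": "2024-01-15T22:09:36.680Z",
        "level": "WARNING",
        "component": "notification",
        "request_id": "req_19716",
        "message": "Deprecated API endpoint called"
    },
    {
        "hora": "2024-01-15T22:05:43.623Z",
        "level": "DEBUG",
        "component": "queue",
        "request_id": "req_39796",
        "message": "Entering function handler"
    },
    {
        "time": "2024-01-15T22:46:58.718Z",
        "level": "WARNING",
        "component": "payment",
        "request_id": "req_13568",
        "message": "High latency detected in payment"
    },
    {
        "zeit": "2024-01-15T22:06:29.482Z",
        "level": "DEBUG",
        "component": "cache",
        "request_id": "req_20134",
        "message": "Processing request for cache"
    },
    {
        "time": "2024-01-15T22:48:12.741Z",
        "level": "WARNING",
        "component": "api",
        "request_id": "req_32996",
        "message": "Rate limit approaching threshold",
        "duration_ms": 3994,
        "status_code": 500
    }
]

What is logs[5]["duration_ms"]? 3994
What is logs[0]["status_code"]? 400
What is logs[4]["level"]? "DEBUG"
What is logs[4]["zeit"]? "2024-01-15T22:06:29.482Z"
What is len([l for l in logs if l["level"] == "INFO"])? 0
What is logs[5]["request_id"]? "req_32996"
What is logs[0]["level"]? "WARNING"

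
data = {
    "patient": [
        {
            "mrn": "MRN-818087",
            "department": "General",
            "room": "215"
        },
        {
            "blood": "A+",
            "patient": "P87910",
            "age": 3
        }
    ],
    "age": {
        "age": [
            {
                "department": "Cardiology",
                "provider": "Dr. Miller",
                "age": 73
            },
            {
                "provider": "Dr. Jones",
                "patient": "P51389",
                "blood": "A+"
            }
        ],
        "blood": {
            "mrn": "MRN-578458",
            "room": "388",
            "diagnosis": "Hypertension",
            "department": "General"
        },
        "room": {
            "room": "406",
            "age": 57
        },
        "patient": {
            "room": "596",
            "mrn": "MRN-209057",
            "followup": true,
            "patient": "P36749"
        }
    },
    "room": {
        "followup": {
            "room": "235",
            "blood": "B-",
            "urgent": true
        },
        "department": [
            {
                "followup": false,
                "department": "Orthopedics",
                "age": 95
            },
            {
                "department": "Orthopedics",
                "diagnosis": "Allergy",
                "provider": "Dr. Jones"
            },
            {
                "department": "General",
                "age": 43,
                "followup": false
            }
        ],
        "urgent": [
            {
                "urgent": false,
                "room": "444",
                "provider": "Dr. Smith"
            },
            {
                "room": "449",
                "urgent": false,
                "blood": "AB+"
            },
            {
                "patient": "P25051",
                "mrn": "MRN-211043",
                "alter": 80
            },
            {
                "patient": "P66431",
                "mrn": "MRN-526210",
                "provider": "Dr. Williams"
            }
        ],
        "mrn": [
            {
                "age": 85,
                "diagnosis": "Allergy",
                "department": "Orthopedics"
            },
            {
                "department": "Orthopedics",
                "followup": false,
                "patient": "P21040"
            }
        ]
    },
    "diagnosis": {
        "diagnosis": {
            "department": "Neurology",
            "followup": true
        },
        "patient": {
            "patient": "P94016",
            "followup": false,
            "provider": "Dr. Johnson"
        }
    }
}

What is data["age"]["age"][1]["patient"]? "P51389"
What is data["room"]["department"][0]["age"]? 95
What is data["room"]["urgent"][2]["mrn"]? "MRN-211043"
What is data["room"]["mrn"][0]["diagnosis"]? "Allergy"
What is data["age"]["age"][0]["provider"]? "Dr. Miller"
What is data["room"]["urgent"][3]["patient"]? "P66431"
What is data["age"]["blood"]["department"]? "General"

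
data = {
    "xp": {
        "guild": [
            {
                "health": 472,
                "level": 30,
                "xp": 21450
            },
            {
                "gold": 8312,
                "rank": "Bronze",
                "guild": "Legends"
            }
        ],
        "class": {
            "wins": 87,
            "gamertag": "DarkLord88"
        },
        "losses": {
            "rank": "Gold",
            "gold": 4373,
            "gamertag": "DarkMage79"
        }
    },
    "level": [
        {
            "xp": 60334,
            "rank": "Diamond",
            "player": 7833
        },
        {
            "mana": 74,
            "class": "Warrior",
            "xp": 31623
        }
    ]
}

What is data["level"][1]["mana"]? 74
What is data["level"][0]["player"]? 7833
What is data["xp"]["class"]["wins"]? 87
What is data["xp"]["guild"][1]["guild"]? "Legends"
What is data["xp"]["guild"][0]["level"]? 30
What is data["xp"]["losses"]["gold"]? 4373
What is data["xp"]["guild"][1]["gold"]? 8312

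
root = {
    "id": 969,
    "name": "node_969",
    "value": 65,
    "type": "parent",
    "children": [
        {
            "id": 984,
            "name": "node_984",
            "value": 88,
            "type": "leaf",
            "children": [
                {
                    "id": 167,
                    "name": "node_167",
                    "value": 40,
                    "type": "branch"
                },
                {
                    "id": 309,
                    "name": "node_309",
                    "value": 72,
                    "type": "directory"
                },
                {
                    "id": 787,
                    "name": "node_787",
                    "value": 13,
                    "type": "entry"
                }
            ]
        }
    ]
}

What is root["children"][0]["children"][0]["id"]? 167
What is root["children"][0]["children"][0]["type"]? "branch"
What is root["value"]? 65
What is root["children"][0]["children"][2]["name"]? "node_787"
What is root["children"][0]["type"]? "leaf"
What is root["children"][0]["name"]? "node_984"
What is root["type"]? "parent"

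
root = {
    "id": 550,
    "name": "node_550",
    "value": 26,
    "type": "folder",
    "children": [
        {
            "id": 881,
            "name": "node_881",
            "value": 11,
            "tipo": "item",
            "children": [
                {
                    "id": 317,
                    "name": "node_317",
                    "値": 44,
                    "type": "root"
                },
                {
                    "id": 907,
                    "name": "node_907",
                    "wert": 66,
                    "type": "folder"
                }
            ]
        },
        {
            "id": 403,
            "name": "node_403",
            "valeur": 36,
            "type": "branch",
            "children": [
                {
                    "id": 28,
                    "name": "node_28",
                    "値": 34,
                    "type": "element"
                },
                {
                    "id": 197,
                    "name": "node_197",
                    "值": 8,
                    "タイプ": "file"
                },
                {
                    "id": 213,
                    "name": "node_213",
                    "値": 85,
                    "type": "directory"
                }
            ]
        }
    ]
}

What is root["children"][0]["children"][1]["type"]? "folder"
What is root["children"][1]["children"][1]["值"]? 8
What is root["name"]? "node_550"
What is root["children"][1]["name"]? "node_403"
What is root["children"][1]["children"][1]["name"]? "node_197"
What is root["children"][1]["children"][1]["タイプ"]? "file"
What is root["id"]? 550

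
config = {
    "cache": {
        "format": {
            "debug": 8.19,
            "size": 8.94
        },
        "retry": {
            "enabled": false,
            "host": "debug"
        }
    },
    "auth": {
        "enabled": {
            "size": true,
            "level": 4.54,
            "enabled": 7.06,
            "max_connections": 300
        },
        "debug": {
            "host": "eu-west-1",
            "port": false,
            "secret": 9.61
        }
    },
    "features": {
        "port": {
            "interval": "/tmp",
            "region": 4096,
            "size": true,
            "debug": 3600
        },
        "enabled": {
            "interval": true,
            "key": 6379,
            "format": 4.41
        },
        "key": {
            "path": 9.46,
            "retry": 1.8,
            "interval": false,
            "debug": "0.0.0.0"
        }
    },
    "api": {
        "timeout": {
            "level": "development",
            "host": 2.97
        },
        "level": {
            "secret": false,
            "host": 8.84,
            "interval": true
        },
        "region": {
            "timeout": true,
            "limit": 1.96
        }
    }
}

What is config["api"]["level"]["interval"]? True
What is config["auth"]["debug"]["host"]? "eu-west-1"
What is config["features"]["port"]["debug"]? 3600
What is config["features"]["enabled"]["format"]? 4.41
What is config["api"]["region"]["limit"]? 1.96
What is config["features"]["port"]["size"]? True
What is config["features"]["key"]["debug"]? "0.0.0.0"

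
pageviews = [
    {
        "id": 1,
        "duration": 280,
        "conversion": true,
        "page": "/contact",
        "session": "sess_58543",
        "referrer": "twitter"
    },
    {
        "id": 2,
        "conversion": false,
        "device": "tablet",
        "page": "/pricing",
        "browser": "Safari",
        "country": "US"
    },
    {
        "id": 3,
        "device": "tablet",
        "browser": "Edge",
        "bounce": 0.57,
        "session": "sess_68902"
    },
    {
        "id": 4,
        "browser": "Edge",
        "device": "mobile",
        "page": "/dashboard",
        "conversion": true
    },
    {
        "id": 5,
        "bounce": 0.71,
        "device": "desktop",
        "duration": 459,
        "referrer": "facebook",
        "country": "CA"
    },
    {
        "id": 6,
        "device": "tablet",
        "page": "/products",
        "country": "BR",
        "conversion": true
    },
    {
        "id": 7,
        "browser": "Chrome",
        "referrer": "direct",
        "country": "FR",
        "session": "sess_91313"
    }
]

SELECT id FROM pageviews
[1, 2, 3, 4, 5, 6, 7]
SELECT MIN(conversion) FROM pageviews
False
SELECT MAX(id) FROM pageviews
7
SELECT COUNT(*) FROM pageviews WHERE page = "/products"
1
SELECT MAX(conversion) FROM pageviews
True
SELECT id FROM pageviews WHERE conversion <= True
[1, 2, 4, 6]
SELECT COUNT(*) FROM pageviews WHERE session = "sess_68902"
1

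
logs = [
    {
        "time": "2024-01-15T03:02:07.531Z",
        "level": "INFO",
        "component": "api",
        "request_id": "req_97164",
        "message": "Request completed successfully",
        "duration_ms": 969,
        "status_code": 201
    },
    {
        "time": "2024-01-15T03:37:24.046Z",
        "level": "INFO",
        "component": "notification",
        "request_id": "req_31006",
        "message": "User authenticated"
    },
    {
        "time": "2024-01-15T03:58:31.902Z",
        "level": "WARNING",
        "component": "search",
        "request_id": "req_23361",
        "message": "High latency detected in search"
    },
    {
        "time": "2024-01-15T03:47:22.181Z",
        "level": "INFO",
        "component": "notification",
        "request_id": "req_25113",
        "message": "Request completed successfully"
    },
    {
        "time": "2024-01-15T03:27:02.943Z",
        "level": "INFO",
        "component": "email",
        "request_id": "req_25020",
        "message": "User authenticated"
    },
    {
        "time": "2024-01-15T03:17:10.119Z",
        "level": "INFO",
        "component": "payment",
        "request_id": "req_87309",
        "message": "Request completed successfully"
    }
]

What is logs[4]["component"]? "email"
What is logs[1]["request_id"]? "req_31006"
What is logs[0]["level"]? "INFO"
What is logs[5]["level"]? "INFO"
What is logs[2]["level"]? "WARNING"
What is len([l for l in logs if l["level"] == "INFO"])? 5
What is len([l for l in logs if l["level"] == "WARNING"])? 1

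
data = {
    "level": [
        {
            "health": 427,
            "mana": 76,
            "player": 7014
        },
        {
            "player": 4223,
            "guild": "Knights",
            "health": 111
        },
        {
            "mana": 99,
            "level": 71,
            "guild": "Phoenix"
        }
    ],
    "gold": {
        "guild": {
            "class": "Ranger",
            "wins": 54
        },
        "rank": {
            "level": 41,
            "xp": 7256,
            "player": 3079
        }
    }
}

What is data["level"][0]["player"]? 7014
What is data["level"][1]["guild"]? "Knights"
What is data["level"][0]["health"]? 427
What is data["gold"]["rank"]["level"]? 41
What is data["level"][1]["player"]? 4223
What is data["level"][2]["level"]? 71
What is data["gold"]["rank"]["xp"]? 7256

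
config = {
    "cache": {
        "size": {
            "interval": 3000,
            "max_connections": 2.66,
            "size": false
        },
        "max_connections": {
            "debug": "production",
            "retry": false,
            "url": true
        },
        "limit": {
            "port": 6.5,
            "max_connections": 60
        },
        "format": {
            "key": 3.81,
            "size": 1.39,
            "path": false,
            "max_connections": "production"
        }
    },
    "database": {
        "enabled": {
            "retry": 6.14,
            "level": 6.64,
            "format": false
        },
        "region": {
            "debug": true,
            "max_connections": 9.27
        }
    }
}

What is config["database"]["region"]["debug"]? True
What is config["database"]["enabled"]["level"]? 6.64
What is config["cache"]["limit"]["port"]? 6.5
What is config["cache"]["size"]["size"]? False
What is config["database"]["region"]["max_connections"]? 9.27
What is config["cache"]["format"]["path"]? False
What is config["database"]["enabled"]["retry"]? 6.14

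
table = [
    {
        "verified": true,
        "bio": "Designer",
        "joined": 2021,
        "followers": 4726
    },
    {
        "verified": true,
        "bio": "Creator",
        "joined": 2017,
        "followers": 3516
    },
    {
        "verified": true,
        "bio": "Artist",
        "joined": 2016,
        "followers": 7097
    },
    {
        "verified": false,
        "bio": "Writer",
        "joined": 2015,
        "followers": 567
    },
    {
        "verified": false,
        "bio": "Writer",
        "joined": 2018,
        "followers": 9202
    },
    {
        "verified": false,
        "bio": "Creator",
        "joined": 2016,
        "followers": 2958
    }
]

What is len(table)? 6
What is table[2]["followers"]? 7097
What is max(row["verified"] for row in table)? True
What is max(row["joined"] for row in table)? 2021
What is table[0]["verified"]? True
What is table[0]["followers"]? 4726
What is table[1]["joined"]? 2017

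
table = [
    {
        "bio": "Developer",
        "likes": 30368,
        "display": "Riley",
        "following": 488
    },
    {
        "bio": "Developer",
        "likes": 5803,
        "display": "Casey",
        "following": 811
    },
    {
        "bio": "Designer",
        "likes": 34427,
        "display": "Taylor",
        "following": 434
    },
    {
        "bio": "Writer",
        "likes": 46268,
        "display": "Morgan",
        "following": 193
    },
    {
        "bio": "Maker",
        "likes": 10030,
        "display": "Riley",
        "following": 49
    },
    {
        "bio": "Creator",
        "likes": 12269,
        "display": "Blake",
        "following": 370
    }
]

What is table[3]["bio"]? "Writer"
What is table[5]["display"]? "Blake"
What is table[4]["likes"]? 10030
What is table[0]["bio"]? "Developer"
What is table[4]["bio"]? "Maker"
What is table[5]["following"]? 370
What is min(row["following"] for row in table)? 49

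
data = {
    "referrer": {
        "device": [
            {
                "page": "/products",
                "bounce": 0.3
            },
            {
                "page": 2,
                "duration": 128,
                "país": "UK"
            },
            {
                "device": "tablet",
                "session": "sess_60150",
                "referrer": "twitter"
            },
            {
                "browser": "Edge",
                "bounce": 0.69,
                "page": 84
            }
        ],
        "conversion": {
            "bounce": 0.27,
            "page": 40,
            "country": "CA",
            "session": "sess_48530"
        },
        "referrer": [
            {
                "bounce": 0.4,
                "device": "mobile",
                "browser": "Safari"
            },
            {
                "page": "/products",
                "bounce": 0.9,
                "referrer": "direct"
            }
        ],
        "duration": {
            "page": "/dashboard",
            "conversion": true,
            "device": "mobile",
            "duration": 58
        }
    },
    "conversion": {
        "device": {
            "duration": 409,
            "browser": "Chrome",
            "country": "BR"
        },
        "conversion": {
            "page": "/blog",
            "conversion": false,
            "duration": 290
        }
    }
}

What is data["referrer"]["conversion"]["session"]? "sess_48530"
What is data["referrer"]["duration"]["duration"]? 58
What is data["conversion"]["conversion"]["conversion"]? False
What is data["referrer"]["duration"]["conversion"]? True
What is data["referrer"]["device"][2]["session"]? "sess_60150"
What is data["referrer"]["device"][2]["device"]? "tablet"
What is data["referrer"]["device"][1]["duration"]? 128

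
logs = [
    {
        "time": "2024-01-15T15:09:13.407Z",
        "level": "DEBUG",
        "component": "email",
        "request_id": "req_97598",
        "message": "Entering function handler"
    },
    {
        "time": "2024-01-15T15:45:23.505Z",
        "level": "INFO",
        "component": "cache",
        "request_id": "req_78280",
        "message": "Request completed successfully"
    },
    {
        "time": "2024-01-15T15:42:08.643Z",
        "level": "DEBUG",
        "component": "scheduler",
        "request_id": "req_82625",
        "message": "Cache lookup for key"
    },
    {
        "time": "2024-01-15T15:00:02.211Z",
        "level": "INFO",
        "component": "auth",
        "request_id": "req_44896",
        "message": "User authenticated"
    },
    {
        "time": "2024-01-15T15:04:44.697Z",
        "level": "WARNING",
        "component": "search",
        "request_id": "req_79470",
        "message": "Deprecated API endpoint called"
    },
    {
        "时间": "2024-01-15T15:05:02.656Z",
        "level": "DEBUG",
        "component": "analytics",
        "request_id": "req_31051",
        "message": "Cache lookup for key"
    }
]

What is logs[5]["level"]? "DEBUG"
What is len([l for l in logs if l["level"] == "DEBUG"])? 3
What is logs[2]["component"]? "scheduler"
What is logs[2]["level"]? "DEBUG"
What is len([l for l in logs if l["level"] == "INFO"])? 2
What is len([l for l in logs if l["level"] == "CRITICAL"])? 0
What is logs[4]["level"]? "WARNING"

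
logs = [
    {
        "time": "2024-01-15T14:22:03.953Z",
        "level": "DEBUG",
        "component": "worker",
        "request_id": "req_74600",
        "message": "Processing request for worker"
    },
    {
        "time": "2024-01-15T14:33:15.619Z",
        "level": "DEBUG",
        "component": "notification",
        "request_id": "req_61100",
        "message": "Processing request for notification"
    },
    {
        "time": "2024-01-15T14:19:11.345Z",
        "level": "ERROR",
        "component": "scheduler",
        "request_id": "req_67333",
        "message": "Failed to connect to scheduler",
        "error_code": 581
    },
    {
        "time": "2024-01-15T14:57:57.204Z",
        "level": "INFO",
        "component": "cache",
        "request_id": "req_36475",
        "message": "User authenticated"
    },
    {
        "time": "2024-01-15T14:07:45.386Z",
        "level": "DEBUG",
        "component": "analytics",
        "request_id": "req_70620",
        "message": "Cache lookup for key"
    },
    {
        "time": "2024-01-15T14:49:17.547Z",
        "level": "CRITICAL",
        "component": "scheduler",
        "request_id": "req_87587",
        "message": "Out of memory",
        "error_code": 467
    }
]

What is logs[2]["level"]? "ERROR"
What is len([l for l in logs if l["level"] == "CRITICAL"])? 1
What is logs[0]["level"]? "DEBUG"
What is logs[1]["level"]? "DEBUG"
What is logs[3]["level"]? "INFO"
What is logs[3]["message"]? "User authenticated"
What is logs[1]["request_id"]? "req_61100"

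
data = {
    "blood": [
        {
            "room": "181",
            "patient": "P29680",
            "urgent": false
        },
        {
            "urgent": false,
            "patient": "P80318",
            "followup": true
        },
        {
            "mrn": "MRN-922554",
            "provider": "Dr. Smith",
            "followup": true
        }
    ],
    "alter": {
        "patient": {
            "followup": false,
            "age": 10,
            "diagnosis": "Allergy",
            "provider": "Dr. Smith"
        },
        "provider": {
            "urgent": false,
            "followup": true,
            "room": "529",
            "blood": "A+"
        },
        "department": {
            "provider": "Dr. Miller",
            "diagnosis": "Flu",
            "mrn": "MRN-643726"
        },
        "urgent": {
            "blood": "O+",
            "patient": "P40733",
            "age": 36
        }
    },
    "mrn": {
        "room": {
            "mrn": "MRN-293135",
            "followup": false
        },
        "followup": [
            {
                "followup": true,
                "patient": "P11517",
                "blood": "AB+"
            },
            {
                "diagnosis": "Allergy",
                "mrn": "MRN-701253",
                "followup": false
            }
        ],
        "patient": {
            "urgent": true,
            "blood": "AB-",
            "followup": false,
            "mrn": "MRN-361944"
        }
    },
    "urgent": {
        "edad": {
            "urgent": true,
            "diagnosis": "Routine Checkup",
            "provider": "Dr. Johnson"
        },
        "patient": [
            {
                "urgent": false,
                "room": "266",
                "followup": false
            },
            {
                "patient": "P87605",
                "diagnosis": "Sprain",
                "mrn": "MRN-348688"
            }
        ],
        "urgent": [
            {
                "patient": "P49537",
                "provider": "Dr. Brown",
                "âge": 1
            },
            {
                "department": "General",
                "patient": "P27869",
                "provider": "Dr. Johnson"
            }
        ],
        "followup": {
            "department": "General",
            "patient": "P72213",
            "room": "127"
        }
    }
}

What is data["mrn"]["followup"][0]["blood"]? "AB+"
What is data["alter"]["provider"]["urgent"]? False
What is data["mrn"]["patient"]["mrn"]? "MRN-361944"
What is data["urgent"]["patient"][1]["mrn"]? "MRN-348688"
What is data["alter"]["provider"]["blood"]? "A+"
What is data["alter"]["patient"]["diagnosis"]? "Allergy"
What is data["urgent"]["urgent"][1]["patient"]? "P27869"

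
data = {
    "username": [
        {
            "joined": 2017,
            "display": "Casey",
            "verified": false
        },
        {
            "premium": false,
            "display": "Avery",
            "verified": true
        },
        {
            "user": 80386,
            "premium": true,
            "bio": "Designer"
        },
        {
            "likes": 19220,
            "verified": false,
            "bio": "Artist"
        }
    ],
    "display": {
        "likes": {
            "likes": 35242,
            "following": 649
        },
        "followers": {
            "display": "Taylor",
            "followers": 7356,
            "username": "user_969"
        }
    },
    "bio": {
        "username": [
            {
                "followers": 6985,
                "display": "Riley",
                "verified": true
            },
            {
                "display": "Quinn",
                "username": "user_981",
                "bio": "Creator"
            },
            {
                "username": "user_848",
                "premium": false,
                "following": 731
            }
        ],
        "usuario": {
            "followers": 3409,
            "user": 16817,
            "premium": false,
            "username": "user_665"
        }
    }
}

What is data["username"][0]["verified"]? False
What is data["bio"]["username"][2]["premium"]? False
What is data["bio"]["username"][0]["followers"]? 6985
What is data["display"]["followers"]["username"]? "user_969"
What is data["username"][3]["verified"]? False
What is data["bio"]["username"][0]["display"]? "Riley"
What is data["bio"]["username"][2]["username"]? "user_848"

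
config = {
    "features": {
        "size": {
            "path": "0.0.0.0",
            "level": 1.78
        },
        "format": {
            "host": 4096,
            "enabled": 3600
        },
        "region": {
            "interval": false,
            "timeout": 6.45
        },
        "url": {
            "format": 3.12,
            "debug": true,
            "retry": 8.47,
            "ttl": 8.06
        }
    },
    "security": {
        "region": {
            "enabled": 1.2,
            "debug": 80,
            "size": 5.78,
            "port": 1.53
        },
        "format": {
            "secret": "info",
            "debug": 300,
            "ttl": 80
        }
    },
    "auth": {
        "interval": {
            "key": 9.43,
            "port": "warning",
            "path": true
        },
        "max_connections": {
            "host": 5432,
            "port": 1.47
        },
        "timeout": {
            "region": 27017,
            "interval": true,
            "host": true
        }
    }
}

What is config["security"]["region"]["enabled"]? 1.2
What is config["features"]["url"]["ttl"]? 8.06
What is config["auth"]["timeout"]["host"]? True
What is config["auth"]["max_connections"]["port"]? 1.47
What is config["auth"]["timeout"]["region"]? 27017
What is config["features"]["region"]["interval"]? False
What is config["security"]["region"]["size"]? 5.78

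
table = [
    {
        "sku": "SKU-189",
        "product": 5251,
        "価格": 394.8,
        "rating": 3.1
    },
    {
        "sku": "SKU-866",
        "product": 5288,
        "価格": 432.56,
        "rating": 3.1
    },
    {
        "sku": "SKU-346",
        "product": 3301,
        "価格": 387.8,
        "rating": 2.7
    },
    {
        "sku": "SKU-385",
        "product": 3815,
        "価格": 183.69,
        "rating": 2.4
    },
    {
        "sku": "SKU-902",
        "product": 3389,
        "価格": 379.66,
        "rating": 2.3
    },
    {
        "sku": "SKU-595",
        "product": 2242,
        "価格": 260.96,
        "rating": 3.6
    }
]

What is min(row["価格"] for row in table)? 183.69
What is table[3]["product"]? 3815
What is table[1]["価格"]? 432.56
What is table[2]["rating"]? 2.7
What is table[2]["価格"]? 387.8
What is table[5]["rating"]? 3.6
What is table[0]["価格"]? 394.8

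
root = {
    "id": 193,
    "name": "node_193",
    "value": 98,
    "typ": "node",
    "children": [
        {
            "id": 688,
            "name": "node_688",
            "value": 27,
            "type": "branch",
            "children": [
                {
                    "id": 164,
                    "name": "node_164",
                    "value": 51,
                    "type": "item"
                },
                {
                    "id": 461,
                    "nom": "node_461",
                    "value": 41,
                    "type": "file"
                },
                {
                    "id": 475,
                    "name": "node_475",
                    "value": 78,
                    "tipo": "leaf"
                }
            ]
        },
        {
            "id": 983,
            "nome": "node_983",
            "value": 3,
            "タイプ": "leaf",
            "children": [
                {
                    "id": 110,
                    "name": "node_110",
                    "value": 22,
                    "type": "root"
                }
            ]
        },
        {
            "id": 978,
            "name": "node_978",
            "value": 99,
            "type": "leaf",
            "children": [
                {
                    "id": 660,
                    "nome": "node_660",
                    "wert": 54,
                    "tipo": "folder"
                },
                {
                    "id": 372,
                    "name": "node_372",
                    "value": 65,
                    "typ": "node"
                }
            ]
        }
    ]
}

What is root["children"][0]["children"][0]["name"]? "node_164"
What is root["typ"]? "node"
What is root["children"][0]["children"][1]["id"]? 461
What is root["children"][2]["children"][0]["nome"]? "node_660"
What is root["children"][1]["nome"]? "node_983"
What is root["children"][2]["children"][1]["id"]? 372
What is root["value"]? 98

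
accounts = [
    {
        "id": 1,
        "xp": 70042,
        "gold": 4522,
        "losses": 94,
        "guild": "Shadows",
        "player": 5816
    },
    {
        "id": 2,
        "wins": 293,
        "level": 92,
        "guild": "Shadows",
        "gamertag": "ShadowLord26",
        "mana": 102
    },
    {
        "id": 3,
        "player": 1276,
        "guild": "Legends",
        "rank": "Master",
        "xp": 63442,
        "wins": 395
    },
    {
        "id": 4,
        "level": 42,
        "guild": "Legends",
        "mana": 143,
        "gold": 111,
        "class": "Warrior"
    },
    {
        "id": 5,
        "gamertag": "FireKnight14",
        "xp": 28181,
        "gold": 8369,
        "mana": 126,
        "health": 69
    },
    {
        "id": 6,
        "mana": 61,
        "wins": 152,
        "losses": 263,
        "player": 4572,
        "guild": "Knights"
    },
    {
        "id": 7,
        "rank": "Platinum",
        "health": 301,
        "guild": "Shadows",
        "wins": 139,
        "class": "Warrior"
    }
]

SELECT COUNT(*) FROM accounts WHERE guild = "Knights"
1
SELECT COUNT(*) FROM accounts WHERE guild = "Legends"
2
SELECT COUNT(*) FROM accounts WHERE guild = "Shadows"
3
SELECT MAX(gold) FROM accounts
8369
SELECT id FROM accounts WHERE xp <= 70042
[1, 3, 5]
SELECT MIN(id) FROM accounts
1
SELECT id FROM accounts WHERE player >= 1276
[1, 3, 6]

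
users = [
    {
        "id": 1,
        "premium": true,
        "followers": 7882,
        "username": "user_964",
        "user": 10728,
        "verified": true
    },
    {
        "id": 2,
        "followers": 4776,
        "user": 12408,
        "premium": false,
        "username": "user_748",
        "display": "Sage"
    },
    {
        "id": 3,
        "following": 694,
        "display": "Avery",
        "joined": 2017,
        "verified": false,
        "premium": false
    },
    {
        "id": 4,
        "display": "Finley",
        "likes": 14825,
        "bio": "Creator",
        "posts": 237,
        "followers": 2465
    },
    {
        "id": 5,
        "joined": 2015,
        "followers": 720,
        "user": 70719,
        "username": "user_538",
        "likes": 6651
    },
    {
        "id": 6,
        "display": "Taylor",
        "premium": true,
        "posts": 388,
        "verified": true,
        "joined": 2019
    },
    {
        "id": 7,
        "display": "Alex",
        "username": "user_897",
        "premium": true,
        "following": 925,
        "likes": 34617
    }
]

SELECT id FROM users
[1, 2, 3, 4, 5, 6, 7]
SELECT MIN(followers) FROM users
720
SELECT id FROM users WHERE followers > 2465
[1, 2]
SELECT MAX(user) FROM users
70719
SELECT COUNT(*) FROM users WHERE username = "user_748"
1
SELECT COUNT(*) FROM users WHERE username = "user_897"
1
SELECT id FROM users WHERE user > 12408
[5]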